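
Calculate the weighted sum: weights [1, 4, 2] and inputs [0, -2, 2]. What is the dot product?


Element-wise products:
1 * 0 = 0
4 * -2 = -8
2 * 2 = 4
Sum = 0 + -8 + 4
= -4

-4


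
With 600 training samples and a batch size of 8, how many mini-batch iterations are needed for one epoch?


Iterations per epoch = dataset_size / batch_size
= 600 / 8
= 75

75


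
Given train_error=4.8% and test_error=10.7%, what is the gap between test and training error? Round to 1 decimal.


Generalization gap = test_error - train_error
= 10.7 - 4.8
= 5.9%
A moderate gap.

5.9


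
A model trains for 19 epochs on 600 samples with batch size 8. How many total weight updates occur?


Iterations per epoch = 600 / 8 = 75
Total updates = iterations_per_epoch * epochs
= 75 * 19
= 1425

1425


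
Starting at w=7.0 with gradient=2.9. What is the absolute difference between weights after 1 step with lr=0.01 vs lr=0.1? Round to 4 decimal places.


With lr=0.01: w_new = 7.0 - 0.01 * 2.9 = 6.971
With lr=0.1: w_new = 7.0 - 0.1 * 2.9 = 6.71
Absolute difference = |6.971 - 6.71|
= 0.2610

0.2610


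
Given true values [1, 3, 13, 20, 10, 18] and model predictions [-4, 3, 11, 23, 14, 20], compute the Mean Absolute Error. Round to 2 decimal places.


Absolute errors: [5, 0, 2, 3, 4, 2]
Sum of absolute errors = 16
MAE = 16 / 6 = 2.67

2.67


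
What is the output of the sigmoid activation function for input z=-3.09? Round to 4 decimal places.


sigmoid(z) = 1 / (1 + exp(-z))
exp(-(-3.09)) = exp(3.09) = 21.9771
1 + 21.9771 = 22.9771
1 / 22.9771 = 0.0435

0.0435


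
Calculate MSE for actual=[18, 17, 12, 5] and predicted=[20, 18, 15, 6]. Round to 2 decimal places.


Differences: [-2, -1, -3, -1]
Squared errors: [4, 1, 9, 1]
Sum of squared errors = 15
MSE = 15 / 4 = 3.75

3.75


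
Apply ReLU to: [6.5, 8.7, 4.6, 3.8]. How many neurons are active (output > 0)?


ReLU(x) = max(0, x) for each element:
ReLU(6.5) = 6.5
ReLU(8.7) = 8.7
ReLU(4.6) = 4.6
ReLU(3.8) = 3.8
Active neurons (>0): 4

4


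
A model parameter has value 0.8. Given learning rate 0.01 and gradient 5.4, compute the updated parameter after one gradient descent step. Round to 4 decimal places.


w_new = w_old - lr * gradient
= 0.8 - 0.01 * 5.4
= 0.8 - (0.054)
= 0.7460

0.7460


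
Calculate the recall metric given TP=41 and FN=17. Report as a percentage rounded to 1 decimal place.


Recall = TP / (TP + FN) * 100
= 41 / (41 + 17)
= 41 / 58
= 0.7069
= 70.7%

70.7


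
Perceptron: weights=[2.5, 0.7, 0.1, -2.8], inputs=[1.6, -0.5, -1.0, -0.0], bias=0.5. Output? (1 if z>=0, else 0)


z = w . x + b
= 2.5*1.6 + 0.7*-0.5 + 0.1*-1.0 + -2.8*-0.0 + 0.5
= 4.0 + -0.35 + -0.1 + 0.0 + 0.5
= 3.55 + 0.5
= 4.05
Since z = 4.05 >= 0, output = 1

1


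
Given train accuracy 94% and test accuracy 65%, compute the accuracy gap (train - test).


Gap = train_accuracy - test_accuracy
= 94 - 65
= 29%
This large gap strongly indicates overfitting.

29


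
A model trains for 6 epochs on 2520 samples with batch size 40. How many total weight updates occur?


Iterations per epoch = 2520 / 40 = 63
Total updates = iterations_per_epoch * epochs
= 63 * 6
= 378

378


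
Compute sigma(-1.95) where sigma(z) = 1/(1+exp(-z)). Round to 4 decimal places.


sigmoid(z) = 1 / (1 + exp(-z))
exp(-(-1.95)) = exp(1.95) = 7.0287
1 + 7.0287 = 8.0287
1 / 8.0287 = 0.1246

0.1246


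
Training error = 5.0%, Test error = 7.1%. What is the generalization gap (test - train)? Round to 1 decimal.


Generalization gap = test_error - train_error
= 7.1 - 5.0
= 2.1%
A moderate gap.

2.1


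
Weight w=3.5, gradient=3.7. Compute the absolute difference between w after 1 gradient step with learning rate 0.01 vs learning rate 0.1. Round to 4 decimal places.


With lr=0.01: w_new = 3.5 - 0.01 * 3.7 = 3.463
With lr=0.1: w_new = 3.5 - 0.1 * 3.7 = 3.13
Absolute difference = |3.463 - 3.13|
= 0.3330

0.3330


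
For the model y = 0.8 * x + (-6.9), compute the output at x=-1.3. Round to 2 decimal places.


y = 0.8 * -1.3 + (-6.9)
= -1.04 + (-6.9)
= -7.94

-7.94


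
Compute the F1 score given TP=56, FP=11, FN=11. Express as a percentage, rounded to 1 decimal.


Precision = TP / (TP + FP) = 56 / 67 = 0.8358
Recall = TP / (TP + FN) = 56 / 67 = 0.8358
F1 = 2 * P * R / (P + R)
= 2 * 0.8358 * 0.8358 / (0.8358 + 0.8358)
= 1.3972 / 1.6716
= 0.8358
As percentage: 83.6%

83.6


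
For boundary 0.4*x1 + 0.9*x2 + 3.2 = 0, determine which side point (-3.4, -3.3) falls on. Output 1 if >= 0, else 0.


Compute 0.4 * -3.4 + 0.9 * -3.3 + 3.2
= -1.36 + -2.97 + 3.2
= -1.13
Since -1.13 < 0, the point is on the negative side.

0


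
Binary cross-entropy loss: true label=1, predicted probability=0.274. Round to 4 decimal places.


For y=1: Loss = -log(p)
= -log(0.274)
= -(-1.2946)
= 1.2946

1.2946


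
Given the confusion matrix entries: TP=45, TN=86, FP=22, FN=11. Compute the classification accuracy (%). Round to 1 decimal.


Accuracy = (TP + TN) / (TP + TN + FP + FN) * 100
= (45 + 86) / (45 + 86 + 22 + 11)
= 131 / 164
= 0.7988
= 79.9%

79.9


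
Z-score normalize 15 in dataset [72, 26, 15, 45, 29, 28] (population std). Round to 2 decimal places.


Mean = (72 + 26 + 15 + 45 + 29 + 28) / 6 = 35.8333
Variance = sum((x_i - mean)^2) / n = 338.4722
Std = sqrt(338.4722) = 18.3976
Z = (x - mean) / std
= (15 - 35.8333) / 18.3976
= -20.8333 / 18.3976
= -1.13

-1.13


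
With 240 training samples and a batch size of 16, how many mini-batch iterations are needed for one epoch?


Iterations per epoch = dataset_size / batch_size
= 240 / 16
= 15

15


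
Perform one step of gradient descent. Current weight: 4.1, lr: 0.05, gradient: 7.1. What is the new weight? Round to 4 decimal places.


w_new = w_old - lr * gradient
= 4.1 - 0.05 * 7.1
= 4.1 - (0.355)
= 3.7450

3.7450


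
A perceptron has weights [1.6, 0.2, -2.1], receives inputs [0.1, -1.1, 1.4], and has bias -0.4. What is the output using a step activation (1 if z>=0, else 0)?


z = w . x + b
= 1.6*0.1 + 0.2*-1.1 + -2.1*1.4 + -0.4
= 0.16 + -0.22 + -2.94 + -0.4
= -3.0 + -0.4
= -3.4
Since z = -3.4 < 0, output = 0

0


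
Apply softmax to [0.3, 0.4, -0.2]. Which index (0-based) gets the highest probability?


Softmax is a monotonic transformation, so it preserves the argmax.
We need to find the index of the maximum logit.
Index 0: 0.3
Index 1: 0.4
Index 2: -0.2
Maximum logit = 0.4 at index 1

1


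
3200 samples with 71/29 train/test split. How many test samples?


Train samples = 3200 * 71% = 2272
Test samples = 3200 - 2272
= 928

928


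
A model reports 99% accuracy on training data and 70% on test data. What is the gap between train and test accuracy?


Gap = train_accuracy - test_accuracy
= 99 - 70
= 29%
This large gap strongly indicates overfitting.

29


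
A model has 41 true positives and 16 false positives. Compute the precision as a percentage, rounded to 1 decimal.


Precision = TP / (TP + FP) * 100
= 41 / (41 + 16)
= 41 / 57
= 0.7193
= 71.9%

71.9


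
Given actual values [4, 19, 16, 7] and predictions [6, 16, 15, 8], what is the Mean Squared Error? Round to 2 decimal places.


Differences: [-2, 3, 1, -1]
Squared errors: [4, 9, 1, 1]
Sum of squared errors = 15
MSE = 15 / 4 = 3.75

3.75


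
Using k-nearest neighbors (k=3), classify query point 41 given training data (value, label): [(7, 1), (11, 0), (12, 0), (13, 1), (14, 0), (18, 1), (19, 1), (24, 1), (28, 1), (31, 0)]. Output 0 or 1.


Distances from query 41:
Point 31 (class 0): distance = 10
Point 28 (class 1): distance = 13
Point 24 (class 1): distance = 17
K=3 nearest neighbors: classes = [0, 1, 1]
Votes for class 1: 2 / 3
Majority vote => class 1

1


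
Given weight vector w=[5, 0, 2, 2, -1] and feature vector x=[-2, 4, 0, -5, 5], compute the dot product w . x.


Element-wise products:
5 * -2 = -10
0 * 4 = 0
2 * 0 = 0
2 * -5 = -10
-1 * 5 = -5
Sum = -10 + 0 + 0 + -10 + -5
= -25

-25


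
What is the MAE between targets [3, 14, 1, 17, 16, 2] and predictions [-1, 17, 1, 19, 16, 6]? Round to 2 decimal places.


Absolute errors: [4, 3, 0, 2, 0, 4]
Sum of absolute errors = 13
MAE = 13 / 6 = 2.17

2.17


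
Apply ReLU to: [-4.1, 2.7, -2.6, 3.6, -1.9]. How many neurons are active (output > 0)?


ReLU(x) = max(0, x) for each element:
ReLU(-4.1) = 0
ReLU(2.7) = 2.7
ReLU(-2.6) = 0
ReLU(3.6) = 3.6
ReLU(-1.9) = 0
Active neurons (>0): 2

2


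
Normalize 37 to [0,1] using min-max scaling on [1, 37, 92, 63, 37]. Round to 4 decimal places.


Min = 1, Max = 92
Range = 92 - 1 = 91
Scaled = (x - min) / (max - min)
= (37 - 1) / 91
= 36 / 91
= 0.3956

0.3956


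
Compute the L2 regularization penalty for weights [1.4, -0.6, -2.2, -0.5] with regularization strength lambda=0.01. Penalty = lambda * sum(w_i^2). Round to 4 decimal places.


Squaring each weight:
1.4^2 = 1.96
(-0.6)^2 = 0.36
(-2.2)^2 = 4.84
(-0.5)^2 = 0.25
Sum of squares = 7.41
Penalty = 0.01 * 7.41 = 0.0741

0.0741


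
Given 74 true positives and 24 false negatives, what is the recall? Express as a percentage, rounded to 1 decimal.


Recall = TP / (TP + FN) * 100
= 74 / (74 + 24)
= 74 / 98
= 0.7551
= 75.5%

75.5


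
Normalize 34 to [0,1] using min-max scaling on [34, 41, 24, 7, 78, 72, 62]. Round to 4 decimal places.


Min = 7, Max = 78
Range = 78 - 7 = 71
Scaled = (x - min) / (max - min)
= (34 - 7) / 71
= 27 / 71
= 0.3803

0.3803


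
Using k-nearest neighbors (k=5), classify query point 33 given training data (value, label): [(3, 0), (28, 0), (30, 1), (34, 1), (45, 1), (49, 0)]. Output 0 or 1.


Distances from query 33:
Point 34 (class 1): distance = 1
Point 30 (class 1): distance = 3
Point 28 (class 0): distance = 5
Point 45 (class 1): distance = 12
Point 49 (class 0): distance = 16
K=5 nearest neighbors: classes = [1, 1, 0, 1, 0]
Votes for class 1: 3 / 5
Majority vote => class 1

1


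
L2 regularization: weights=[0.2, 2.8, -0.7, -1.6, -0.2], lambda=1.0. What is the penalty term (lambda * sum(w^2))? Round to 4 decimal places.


Squaring each weight:
0.2^2 = 0.04
2.8^2 = 7.84
(-0.7)^2 = 0.49
(-1.6)^2 = 2.56
(-0.2)^2 = 0.04
Sum of squares = 10.97
Penalty = 1.0 * 10.97 = 10.9700

10.9700


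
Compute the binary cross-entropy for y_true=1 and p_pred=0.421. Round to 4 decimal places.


For y=1: Loss = -log(p)
= -log(0.421)
= -(-0.8651)
= 0.8651

0.8651


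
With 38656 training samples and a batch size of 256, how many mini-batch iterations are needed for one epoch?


Iterations per epoch = dataset_size / batch_size
= 38656 / 256
= 151

151


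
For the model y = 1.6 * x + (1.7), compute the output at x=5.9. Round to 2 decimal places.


y = 1.6 * 5.9 + (1.7)
= 9.44 + (1.7)
= 11.14

11.14


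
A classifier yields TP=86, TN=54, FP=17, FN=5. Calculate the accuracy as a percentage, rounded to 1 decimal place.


Accuracy = (TP + TN) / (TP + TN + FP + FN) * 100
= (86 + 54) / (86 + 54 + 17 + 5)
= 140 / 162
= 0.8642
= 86.4%

86.4


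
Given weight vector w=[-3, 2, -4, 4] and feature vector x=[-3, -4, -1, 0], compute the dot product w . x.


Element-wise products:
-3 * -3 = 9
2 * -4 = -8
-4 * -1 = 4
4 * 0 = 0
Sum = 9 + -8 + 4 + 0
= 5

5


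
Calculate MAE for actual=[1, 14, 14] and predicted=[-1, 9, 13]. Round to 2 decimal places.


Absolute errors: [2, 5, 1]
Sum of absolute errors = 8
MAE = 8 / 3 = 2.67

2.67


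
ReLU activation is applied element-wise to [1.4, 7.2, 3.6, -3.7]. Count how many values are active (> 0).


ReLU(x) = max(0, x) for each element:
ReLU(1.4) = 1.4
ReLU(7.2) = 7.2
ReLU(3.6) = 3.6
ReLU(-3.7) = 0
Active neurons (>0): 3

3


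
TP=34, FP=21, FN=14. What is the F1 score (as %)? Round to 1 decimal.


Precision = TP / (TP + FP) = 34 / 55 = 0.6182
Recall = TP / (TP + FN) = 34 / 48 = 0.7083
F1 = 2 * P * R / (P + R)
= 2 * 0.6182 * 0.7083 / (0.6182 + 0.7083)
= 0.8758 / 1.3265
= 0.6602
As percentage: 66.0%

66.0


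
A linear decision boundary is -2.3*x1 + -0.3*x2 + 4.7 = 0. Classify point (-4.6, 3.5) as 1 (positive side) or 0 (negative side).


Compute -2.3 * -4.6 + -0.3 * 3.5 + 4.7
= 10.58 + -1.05 + 4.7
= 14.23
Since 14.23 >= 0, the point is on the positive side.

1


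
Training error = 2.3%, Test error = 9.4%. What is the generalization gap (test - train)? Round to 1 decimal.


Generalization gap = test_error - train_error
= 9.4 - 2.3
= 7.1%
A moderate gap.

7.1


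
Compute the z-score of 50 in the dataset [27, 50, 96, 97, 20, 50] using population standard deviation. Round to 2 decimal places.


Mean = (27 + 50 + 96 + 97 + 20 + 50) / 6 = 56.6667
Variance = sum((x_i - mean)^2) / n = 914.5556
Std = sqrt(914.5556) = 30.2416
Z = (x - mean) / std
= (50 - 56.6667) / 30.2416
= -6.6667 / 30.2416
= -0.22

-0.22


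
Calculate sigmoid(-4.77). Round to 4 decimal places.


sigmoid(z) = 1 / (1 + exp(-z))
exp(-(-4.77)) = exp(4.77) = 117.9192
1 + 117.9192 = 118.9192
1 / 118.9192 = 0.0084

0.0084


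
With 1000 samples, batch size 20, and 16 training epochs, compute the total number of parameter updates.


Iterations per epoch = 1000 / 20 = 50
Total updates = iterations_per_epoch * epochs
= 50 * 16
= 800

800


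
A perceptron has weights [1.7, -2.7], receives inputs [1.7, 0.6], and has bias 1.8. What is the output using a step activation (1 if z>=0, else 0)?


z = w . x + b
= 1.7*1.7 + -2.7*0.6 + 1.8
= 2.89 + -1.62 + 1.8
= 1.27 + 1.8
= 3.07
Since z = 3.07 >= 0, output = 1

1


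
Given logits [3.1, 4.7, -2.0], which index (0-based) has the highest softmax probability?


Softmax is a monotonic transformation, so it preserves the argmax.
We need to find the index of the maximum logit.
Index 0: 3.1
Index 1: 4.7
Index 2: -2.0
Maximum logit = 4.7 at index 1

1


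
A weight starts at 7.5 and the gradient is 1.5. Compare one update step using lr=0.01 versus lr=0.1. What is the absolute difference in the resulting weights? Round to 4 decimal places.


With lr=0.01: w_new = 7.5 - 0.01 * 1.5 = 7.485
With lr=0.1: w_new = 7.5 - 0.1 * 1.5 = 7.35
Absolute difference = |7.485 - 7.35|
= 0.1350

0.1350


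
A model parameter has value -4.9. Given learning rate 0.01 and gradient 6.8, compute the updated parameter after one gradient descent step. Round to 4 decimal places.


w_new = w_old - lr * gradient
= -4.9 - 0.01 * 6.8
= -4.9 - (0.068)
= -4.9680

-4.9680


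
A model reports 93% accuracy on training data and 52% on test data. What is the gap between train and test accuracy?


Gap = train_accuracy - test_accuracy
= 93 - 52
= 41%
This large gap strongly indicates overfitting.

41


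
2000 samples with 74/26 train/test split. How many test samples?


Train samples = 2000 * 74% = 1480
Test samples = 2000 - 1480
= 520

520


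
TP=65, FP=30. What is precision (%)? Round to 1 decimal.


Precision = TP / (TP + FP) * 100
= 65 / (65 + 30)
= 65 / 95
= 0.6842
= 68.4%

68.4


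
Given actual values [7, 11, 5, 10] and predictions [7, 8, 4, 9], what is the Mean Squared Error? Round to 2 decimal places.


Differences: [0, 3, 1, 1]
Squared errors: [0, 9, 1, 1]
Sum of squared errors = 11
MSE = 11 / 4 = 2.75

2.75


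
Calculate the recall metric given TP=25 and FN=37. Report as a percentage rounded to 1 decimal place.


Recall = TP / (TP + FN) * 100
= 25 / (25 + 37)
= 25 / 62
= 0.4032
= 40.3%

40.3


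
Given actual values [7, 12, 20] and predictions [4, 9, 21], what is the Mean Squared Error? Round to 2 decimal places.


Differences: [3, 3, -1]
Squared errors: [9, 9, 1]
Sum of squared errors = 19
MSE = 19 / 3 = 6.33

6.33


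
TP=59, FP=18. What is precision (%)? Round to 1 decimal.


Precision = TP / (TP + FP) * 100
= 59 / (59 + 18)
= 59 / 77
= 0.7662
= 76.6%

76.6


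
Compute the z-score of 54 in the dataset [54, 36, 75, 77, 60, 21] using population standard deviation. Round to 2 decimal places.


Mean = (54 + 36 + 75 + 77 + 60 + 21) / 6 = 53.8333
Variance = sum((x_i - mean)^2) / n = 403.1389
Std = sqrt(403.1389) = 20.0783
Z = (x - mean) / std
= (54 - 53.8333) / 20.0783
= 0.1667 / 20.0783
= 0.01

0.01


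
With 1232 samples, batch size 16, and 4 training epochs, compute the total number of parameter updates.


Iterations per epoch = 1232 / 16 = 77
Total updates = iterations_per_epoch * epochs
= 77 * 4
= 308

308


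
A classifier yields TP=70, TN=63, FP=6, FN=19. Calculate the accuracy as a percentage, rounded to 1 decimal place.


Accuracy = (TP + TN) / (TP + TN + FP + FN) * 100
= (70 + 63) / (70 + 63 + 6 + 19)
= 133 / 158
= 0.8418
= 84.2%

84.2


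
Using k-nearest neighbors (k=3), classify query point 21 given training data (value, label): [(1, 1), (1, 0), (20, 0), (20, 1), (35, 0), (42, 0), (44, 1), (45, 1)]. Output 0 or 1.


Distances from query 21:
Point 20 (class 0): distance = 1
Point 20 (class 1): distance = 1
Point 35 (class 0): distance = 14
K=3 nearest neighbors: classes = [0, 1, 0]
Votes for class 1: 1 / 3
Majority vote => class 0

0


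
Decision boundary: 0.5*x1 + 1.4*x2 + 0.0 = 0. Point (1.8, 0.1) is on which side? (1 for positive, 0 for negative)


Compute 0.5 * 1.8 + 1.4 * 0.1 + 0.0
= 0.9 + 0.14 + 0.0
= 1.04
Since 1.04 >= 0, the point is on the positive side.

1


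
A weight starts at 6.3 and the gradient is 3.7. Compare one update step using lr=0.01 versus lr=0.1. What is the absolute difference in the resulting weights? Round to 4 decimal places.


With lr=0.01: w_new = 6.3 - 0.01 * 3.7 = 6.263
With lr=0.1: w_new = 6.3 - 0.1 * 3.7 = 5.93
Absolute difference = |6.263 - 5.93|
= 0.3330

0.3330


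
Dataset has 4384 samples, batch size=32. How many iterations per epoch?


Iterations per epoch = dataset_size / batch_size
= 4384 / 32
= 137

137


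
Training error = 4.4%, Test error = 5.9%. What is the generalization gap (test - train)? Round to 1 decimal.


Generalization gap = test_error - train_error
= 5.9 - 4.4
= 1.5%
A small gap suggests good generalization.

1.5


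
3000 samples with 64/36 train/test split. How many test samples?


Train samples = 3000 * 64% = 1920
Test samples = 3000 - 1920
= 1080

1080


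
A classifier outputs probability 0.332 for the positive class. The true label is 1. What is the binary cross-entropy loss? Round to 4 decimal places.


For y=1: Loss = -log(p)
= -log(0.332)
= -(-1.1026)
= 1.1026

1.1026


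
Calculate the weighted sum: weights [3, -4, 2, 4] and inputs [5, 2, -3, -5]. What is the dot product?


Element-wise products:
3 * 5 = 15
-4 * 2 = -8
2 * -3 = -6
4 * -5 = -20
Sum = 15 + -8 + -6 + -20
= -19

-19


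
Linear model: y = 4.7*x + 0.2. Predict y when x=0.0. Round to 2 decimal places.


y = 4.7 * 0.0 + (0.2)
= 0.0 + (0.2)
= 0.20

0.20


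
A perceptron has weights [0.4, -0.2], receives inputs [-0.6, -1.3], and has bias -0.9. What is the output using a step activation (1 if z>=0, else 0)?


z = w . x + b
= 0.4*-0.6 + -0.2*-1.3 + -0.9
= -0.24 + 0.26 + -0.9
= 0.02 + -0.9
= -0.88
Since z = -0.88 < 0, output = 0

0


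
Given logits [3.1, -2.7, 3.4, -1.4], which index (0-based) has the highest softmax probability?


Softmax is a monotonic transformation, so it preserves the argmax.
We need to find the index of the maximum logit.
Index 0: 3.1
Index 1: -2.7
Index 2: 3.4
Index 3: -1.4
Maximum logit = 3.4 at index 2

2


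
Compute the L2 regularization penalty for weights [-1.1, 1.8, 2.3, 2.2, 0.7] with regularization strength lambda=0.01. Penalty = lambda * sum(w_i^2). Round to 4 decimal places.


Squaring each weight:
(-1.1)^2 = 1.21
1.8^2 = 3.24
2.3^2 = 5.29
2.2^2 = 4.84
0.7^2 = 0.49
Sum of squares = 15.07
Penalty = 0.01 * 15.07 = 0.1507

0.1507


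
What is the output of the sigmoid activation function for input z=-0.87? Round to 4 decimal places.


sigmoid(z) = 1 / (1 + exp(-z))
exp(-(-0.87)) = exp(0.87) = 2.3869
1 + 2.3869 = 3.3869
1 / 3.3869 = 0.2953

0.2953


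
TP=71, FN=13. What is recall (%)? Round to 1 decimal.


Recall = TP / (TP + FN) * 100
= 71 / (71 + 13)
= 71 / 84
= 0.8452
= 84.5%

84.5


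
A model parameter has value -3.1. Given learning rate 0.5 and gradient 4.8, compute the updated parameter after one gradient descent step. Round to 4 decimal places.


w_new = w_old - lr * gradient
= -3.1 - 0.5 * 4.8
= -3.1 - (2.4)
= -5.5000

-5.5000


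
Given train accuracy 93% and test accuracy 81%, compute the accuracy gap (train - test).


Gap = train_accuracy - test_accuracy
= 93 - 81
= 12%
This gap suggests the model is overfitting.

12


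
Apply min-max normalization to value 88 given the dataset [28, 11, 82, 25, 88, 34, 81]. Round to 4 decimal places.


Min = 11, Max = 88
Range = 88 - 11 = 77
Scaled = (x - min) / (max - min)
= (88 - 11) / 77
= 77 / 77
= 1.0000

1.0000


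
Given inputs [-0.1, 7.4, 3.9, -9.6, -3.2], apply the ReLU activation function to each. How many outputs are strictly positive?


ReLU(x) = max(0, x) for each element:
ReLU(-0.1) = 0
ReLU(7.4) = 7.4
ReLU(3.9) = 3.9
ReLU(-9.6) = 0
ReLU(-3.2) = 0
Active neurons (>0): 2

2


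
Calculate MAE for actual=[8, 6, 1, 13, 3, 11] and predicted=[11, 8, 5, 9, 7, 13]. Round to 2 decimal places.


Absolute errors: [3, 2, 4, 4, 4, 2]
Sum of absolute errors = 19
MAE = 19 / 6 = 3.17

3.17


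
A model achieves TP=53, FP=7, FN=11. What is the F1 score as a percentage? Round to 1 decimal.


Precision = TP / (TP + FP) = 53 / 60 = 0.8833
Recall = TP / (TP + FN) = 53 / 64 = 0.8281
F1 = 2 * P * R / (P + R)
= 2 * 0.8833 * 0.8281 / (0.8833 + 0.8281)
= 1.463 / 1.7115
= 0.8548
As percentage: 85.5%

85.5


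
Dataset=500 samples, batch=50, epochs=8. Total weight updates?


Iterations per epoch = 500 / 50 = 10
Total updates = iterations_per_epoch * epochs
= 10 * 8
= 80

80


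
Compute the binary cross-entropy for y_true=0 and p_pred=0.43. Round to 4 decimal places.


For y=0: Loss = -log(1-p)
= -log(1 - 0.43)
= -log(0.57)
= -(-0.5621)
= 0.5621

0.5621


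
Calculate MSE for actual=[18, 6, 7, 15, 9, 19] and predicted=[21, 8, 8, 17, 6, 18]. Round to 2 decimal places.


Differences: [-3, -2, -1, -2, 3, 1]
Squared errors: [9, 4, 1, 4, 9, 1]
Sum of squared errors = 28
MSE = 28 / 6 = 4.67

4.67


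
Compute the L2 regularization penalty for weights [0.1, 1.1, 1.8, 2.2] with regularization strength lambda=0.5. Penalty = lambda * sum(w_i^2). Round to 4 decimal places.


Squaring each weight:
0.1^2 = 0.01
1.1^2 = 1.21
1.8^2 = 3.24
2.2^2 = 4.84
Sum of squares = 9.3
Penalty = 0.5 * 9.3 = 4.6500

4.6500


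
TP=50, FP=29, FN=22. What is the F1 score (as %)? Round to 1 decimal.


Precision = TP / (TP + FP) = 50 / 79 = 0.6329
Recall = TP / (TP + FN) = 50 / 72 = 0.6944
F1 = 2 * P * R / (P + R)
= 2 * 0.6329 * 0.6944 / (0.6329 + 0.6944)
= 0.879 / 1.3274
= 0.6623
As percentage: 66.2%

66.2


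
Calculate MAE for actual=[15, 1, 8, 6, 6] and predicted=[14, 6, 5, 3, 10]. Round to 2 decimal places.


Absolute errors: [1, 5, 3, 3, 4]
Sum of absolute errors = 16
MAE = 16 / 5 = 3.20

3.20


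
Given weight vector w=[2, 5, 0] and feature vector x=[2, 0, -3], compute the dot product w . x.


Element-wise products:
2 * 2 = 4
5 * 0 = 0
0 * -3 = 0
Sum = 4 + 0 + 0
= 4

4


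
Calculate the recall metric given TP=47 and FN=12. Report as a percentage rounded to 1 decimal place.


Recall = TP / (TP + FN) * 100
= 47 / (47 + 12)
= 47 / 59
= 0.7966
= 79.7%

79.7


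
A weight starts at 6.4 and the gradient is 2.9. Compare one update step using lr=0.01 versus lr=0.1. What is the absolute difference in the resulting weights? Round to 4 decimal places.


With lr=0.01: w_new = 6.4 - 0.01 * 2.9 = 6.371
With lr=0.1: w_new = 6.4 - 0.1 * 2.9 = 6.11
Absolute difference = |6.371 - 6.11|
= 0.2610

0.2610


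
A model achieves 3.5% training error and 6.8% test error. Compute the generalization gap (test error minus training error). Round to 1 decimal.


Generalization gap = test_error - train_error
= 6.8 - 3.5
= 3.3%
A moderate gap.

3.3


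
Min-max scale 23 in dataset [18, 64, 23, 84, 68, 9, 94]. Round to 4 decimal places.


Min = 9, Max = 94
Range = 94 - 9 = 85
Scaled = (x - min) / (max - min)
= (23 - 9) / 85
= 14 / 85
= 0.1647

0.1647


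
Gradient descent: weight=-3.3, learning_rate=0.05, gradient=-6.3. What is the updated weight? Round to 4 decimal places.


w_new = w_old - lr * gradient
= -3.3 - 0.05 * -6.3
= -3.3 - (-0.315)
= -2.9850

-2.9850


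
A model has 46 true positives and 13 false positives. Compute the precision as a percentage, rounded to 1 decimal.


Precision = TP / (TP + FP) * 100
= 46 / (46 + 13)
= 46 / 59
= 0.7797
= 78.0%

78.0


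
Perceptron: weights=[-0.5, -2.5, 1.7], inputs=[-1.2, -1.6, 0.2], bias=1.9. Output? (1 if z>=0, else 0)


z = w . x + b
= -0.5*-1.2 + -2.5*-1.6 + 1.7*0.2 + 1.9
= 0.6 + 4.0 + 0.34 + 1.9
= 4.94 + 1.9
= 6.84
Since z = 6.84 >= 0, output = 1

1


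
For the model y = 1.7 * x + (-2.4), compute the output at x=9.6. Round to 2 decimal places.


y = 1.7 * 9.6 + (-2.4)
= 16.32 + (-2.4)
= 13.92

13.92


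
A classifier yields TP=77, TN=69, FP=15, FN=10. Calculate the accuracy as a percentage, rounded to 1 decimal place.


Accuracy = (TP + TN) / (TP + TN + FP + FN) * 100
= (77 + 69) / (77 + 69 + 15 + 10)
= 146 / 171
= 0.8538
= 85.4%

85.4


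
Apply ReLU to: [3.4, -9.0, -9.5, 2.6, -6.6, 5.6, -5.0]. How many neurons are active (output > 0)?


ReLU(x) = max(0, x) for each element:
ReLU(3.4) = 3.4
ReLU(-9.0) = 0
ReLU(-9.5) = 0
ReLU(2.6) = 2.6
ReLU(-6.6) = 0
ReLU(5.6) = 5.6
ReLU(-5.0) = 0
Active neurons (>0): 3

3


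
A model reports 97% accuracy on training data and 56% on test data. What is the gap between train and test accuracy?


Gap = train_accuracy - test_accuracy
= 97 - 56
= 41%
This large gap strongly indicates overfitting.

41


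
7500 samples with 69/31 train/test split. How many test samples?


Train samples = 7500 * 69% = 5175
Test samples = 7500 - 5175
= 2325

2325


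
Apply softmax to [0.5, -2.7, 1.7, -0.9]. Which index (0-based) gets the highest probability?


Softmax is a monotonic transformation, so it preserves the argmax.
We need to find the index of the maximum logit.
Index 0: 0.5
Index 1: -2.7
Index 2: 1.7
Index 3: -0.9
Maximum logit = 1.7 at index 2

2


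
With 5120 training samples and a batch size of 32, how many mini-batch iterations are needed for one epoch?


Iterations per epoch = dataset_size / batch_size
= 5120 / 32
= 160

160


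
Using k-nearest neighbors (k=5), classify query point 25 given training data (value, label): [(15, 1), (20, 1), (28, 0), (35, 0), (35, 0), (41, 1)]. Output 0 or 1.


Distances from query 25:
Point 28 (class 0): distance = 3
Point 20 (class 1): distance = 5
Point 35 (class 0): distance = 10
Point 35 (class 0): distance = 10
Point 15 (class 1): distance = 10
K=5 nearest neighbors: classes = [0, 1, 0, 0, 1]
Votes for class 1: 2 / 5
Majority vote => class 0

0


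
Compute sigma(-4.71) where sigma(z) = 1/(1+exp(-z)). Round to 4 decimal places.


sigmoid(z) = 1 / (1 + exp(-z))
exp(-(-4.71)) = exp(4.71) = 111.0522
1 + 111.0522 = 112.0522
1 / 112.0522 = 0.0089

0.0089


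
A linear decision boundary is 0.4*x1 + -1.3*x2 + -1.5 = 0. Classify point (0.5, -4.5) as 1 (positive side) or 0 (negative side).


Compute 0.4 * 0.5 + -1.3 * -4.5 + -1.5
= 0.2 + 5.85 + -1.5
= 4.55
Since 4.55 >= 0, the point is on the positive side.

1


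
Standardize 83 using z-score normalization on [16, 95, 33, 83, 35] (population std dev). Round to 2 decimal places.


Mean = (16 + 95 + 33 + 83 + 35) / 5 = 52.4
Variance = sum((x_i - mean)^2) / n = 951.04
Std = sqrt(951.04) = 30.8389
Z = (x - mean) / std
= (83 - 52.4) / 30.8389
= 30.6 / 30.8389
= 0.99

0.99


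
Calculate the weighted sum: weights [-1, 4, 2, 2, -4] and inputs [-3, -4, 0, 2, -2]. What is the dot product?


Element-wise products:
-1 * -3 = 3
4 * -4 = -16
2 * 0 = 0
2 * 2 = 4
-4 * -2 = 8
Sum = 3 + -16 + 0 + 4 + 8
= -1

-1


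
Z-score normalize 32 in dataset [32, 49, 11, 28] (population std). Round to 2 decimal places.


Mean = (32 + 49 + 11 + 28) / 4 = 30.0
Variance = sum((x_i - mean)^2) / n = 182.5
Std = sqrt(182.5) = 13.5093
Z = (x - mean) / std
= (32 - 30.0) / 13.5093
= 2.0 / 13.5093
= 0.15

0.15


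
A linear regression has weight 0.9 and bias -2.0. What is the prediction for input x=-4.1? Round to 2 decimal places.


y = 0.9 * -4.1 + (-2.0)
= -3.69 + (-2.0)
= -5.69

-5.69


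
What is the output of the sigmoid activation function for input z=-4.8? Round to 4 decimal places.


sigmoid(z) = 1 / (1 + exp(-z))
exp(-(-4.8)) = exp(4.8) = 121.5104
1 + 121.5104 = 122.5104
1 / 122.5104 = 0.0082

0.0082


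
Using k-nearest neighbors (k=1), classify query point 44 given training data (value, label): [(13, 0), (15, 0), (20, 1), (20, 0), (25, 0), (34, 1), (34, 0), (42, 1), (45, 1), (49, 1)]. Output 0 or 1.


Distances from query 44:
Point 45 (class 1): distance = 1
K=1 nearest neighbors: classes = [1]
Votes for class 1: 1 / 1
Majority vote => class 1

1


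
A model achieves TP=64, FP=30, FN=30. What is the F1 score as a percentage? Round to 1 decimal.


Precision = TP / (TP + FP) = 64 / 94 = 0.6809
Recall = TP / (TP + FN) = 64 / 94 = 0.6809
F1 = 2 * P * R / (P + R)
= 2 * 0.6809 * 0.6809 / (0.6809 + 0.6809)
= 0.9271 / 1.3617
= 0.6809
As percentage: 68.1%

68.1


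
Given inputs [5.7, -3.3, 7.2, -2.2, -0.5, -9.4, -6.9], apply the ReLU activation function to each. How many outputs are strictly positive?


ReLU(x) = max(0, x) for each element:
ReLU(5.7) = 5.7
ReLU(-3.3) = 0
ReLU(7.2) = 7.2
ReLU(-2.2) = 0
ReLU(-0.5) = 0
ReLU(-9.4) = 0
ReLU(-6.9) = 0
Active neurons (>0): 2

2


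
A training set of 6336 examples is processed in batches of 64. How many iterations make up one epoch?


Iterations per epoch = dataset_size / batch_size
= 6336 / 64
= 99

99


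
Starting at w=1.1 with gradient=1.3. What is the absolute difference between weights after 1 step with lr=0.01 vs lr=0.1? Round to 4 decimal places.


With lr=0.01: w_new = 1.1 - 0.01 * 1.3 = 1.087
With lr=0.1: w_new = 1.1 - 0.1 * 1.3 = 0.97
Absolute difference = |1.087 - 0.97|
= 0.1170

0.1170


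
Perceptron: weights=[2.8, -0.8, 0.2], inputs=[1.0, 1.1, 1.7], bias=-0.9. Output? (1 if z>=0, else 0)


z = w . x + b
= 2.8*1.0 + -0.8*1.1 + 0.2*1.7 + -0.9
= 2.8 + -0.88 + 0.34 + -0.9
= 2.26 + -0.9
= 1.36
Since z = 1.36 >= 0, output = 1

1


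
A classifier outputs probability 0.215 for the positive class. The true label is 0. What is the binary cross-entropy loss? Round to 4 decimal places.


For y=0: Loss = -log(1-p)
= -log(1 - 0.215)
= -log(0.785)
= -(-0.2421)
= 0.2421

0.2421


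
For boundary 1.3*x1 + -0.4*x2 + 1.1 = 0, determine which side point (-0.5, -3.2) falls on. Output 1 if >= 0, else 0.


Compute 1.3 * -0.5 + -0.4 * -3.2 + 1.1
= -0.65 + 1.28 + 1.1
= 1.73
Since 1.73 >= 0, the point is on the positive side.

1


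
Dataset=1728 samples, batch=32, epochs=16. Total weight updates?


Iterations per epoch = 1728 / 32 = 54
Total updates = iterations_per_epoch * epochs
= 54 * 16
= 864

864


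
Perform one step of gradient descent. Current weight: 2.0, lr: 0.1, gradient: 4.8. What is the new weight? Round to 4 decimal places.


w_new = w_old - lr * gradient
= 2.0 - 0.1 * 4.8
= 2.0 - (0.48)
= 1.5200

1.5200


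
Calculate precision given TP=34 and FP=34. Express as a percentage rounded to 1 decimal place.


Precision = TP / (TP + FP) * 100
= 34 / (34 + 34)
= 34 / 68
= 0.5
= 50.0%

50.0


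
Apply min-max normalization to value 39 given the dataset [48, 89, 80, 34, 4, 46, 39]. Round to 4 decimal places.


Min = 4, Max = 89
Range = 89 - 4 = 85
Scaled = (x - min) / (max - min)
= (39 - 4) / 85
= 35 / 85
= 0.4118

0.4118


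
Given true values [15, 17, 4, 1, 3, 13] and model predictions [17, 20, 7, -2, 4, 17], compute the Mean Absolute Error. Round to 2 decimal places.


Absolute errors: [2, 3, 3, 3, 1, 4]
Sum of absolute errors = 16
MAE = 16 / 6 = 2.67

2.67


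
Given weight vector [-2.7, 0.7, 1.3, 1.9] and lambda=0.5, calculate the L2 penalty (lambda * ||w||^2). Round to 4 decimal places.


Squaring each weight:
(-2.7)^2 = 7.29
0.7^2 = 0.49
1.3^2 = 1.69
1.9^2 = 3.61
Sum of squares = 13.08
Penalty = 0.5 * 13.08 = 6.5400

6.5400


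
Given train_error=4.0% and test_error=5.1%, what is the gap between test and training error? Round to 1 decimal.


Generalization gap = test_error - train_error
= 5.1 - 4.0
= 1.1%
A small gap suggests good generalization.

1.1


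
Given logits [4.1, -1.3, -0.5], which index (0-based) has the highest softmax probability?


Softmax is a monotonic transformation, so it preserves the argmax.
We need to find the index of the maximum logit.
Index 0: 4.1
Index 1: -1.3
Index 2: -0.5
Maximum logit = 4.1 at index 0

0


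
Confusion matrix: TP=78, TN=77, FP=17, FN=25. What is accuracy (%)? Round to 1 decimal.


Accuracy = (TP + TN) / (TP + TN + FP + FN) * 100
= (78 + 77) / (78 + 77 + 17 + 25)
= 155 / 197
= 0.7868
= 78.7%

78.7


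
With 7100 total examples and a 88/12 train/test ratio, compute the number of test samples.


Train samples = 7100 * 88% = 6248
Test samples = 7100 - 6248
= 852

852


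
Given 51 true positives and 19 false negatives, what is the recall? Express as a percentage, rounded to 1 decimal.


Recall = TP / (TP + FN) * 100
= 51 / (51 + 19)
= 51 / 70
= 0.7286
= 72.9%

72.9


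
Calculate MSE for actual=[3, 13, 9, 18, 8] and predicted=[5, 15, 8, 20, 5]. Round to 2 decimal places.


Differences: [-2, -2, 1, -2, 3]
Squared errors: [4, 4, 1, 4, 9]
Sum of squared errors = 22
MSE = 22 / 5 = 4.40

4.40


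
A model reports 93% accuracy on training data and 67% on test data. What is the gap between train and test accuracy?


Gap = train_accuracy - test_accuracy
= 93 - 67
= 26%
This large gap strongly indicates overfitting.

26


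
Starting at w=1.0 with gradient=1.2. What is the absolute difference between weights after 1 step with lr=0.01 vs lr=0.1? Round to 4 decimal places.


With lr=0.01: w_new = 1.0 - 0.01 * 1.2 = 0.988
With lr=0.1: w_new = 1.0 - 0.1 * 1.2 = 0.88
Absolute difference = |0.988 - 0.88|
= 0.1080

0.1080


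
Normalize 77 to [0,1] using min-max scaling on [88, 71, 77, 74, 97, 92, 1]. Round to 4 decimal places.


Min = 1, Max = 97
Range = 97 - 1 = 96
Scaled = (x - min) / (max - min)
= (77 - 1) / 96
= 76 / 96
= 0.7917

0.7917


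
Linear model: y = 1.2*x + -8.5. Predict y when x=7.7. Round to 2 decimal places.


y = 1.2 * 7.7 + (-8.5)
= 9.24 + (-8.5)
= 0.74

0.74


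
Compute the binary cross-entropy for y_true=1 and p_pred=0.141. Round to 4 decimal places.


For y=1: Loss = -log(p)
= -log(0.141)
= -(-1.959)
= 1.9590

1.9590


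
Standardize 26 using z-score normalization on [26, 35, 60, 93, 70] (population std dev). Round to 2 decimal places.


Mean = (26 + 35 + 60 + 93 + 70) / 5 = 56.8
Variance = sum((x_i - mean)^2) / n = 583.76
Std = sqrt(583.76) = 24.1611
Z = (x - mean) / std
= (26 - 56.8) / 24.1611
= -30.8 / 24.1611
= -1.27

-1.27


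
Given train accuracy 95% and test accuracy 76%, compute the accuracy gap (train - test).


Gap = train_accuracy - test_accuracy
= 95 - 76
= 19%
This gap suggests the model is overfitting.

19


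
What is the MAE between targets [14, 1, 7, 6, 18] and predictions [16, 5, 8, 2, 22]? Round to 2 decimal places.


Absolute errors: [2, 4, 1, 4, 4]
Sum of absolute errors = 15
MAE = 15 / 5 = 3.00

3.00


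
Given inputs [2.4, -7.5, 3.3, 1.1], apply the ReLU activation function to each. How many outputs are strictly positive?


ReLU(x) = max(0, x) for each element:
ReLU(2.4) = 2.4
ReLU(-7.5) = 0
ReLU(3.3) = 3.3
ReLU(1.1) = 1.1
Active neurons (>0): 3

3


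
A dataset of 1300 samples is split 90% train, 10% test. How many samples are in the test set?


Train samples = 1300 * 90% = 1170
Test samples = 1300 - 1170
= 130

130


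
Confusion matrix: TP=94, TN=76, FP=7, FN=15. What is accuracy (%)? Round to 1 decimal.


Accuracy = (TP + TN) / (TP + TN + FP + FN) * 100
= (94 + 76) / (94 + 76 + 7 + 15)
= 170 / 192
= 0.8854
= 88.5%

88.5


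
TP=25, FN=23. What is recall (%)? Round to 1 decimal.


Recall = TP / (TP + FN) * 100
= 25 / (25 + 23)
= 25 / 48
= 0.5208
= 52.1%

52.1


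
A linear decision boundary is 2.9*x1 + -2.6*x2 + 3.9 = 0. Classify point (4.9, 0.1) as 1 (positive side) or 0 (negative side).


Compute 2.9 * 4.9 + -2.6 * 0.1 + 3.9
= 14.21 + -0.26 + 3.9
= 17.85
Since 17.85 >= 0, the point is on the positive side.

1


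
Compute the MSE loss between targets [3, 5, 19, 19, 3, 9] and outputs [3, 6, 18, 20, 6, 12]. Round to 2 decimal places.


Differences: [0, -1, 1, -1, -3, -3]
Squared errors: [0, 1, 1, 1, 9, 9]
Sum of squared errors = 21
MSE = 21 / 6 = 3.50

3.50


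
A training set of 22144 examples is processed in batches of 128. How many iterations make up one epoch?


Iterations per epoch = dataset_size / batch_size
= 22144 / 128
= 173

173


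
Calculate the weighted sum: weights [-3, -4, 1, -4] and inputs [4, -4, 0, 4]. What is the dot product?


Element-wise products:
-3 * 4 = -12
-4 * -4 = 16
1 * 0 = 0
-4 * 4 = -16
Sum = -12 + 16 + 0 + -16
= -12

-12


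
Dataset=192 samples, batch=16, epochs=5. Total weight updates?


Iterations per epoch = 192 / 16 = 12
Total updates = iterations_per_epoch * epochs
= 12 * 5
= 60

60


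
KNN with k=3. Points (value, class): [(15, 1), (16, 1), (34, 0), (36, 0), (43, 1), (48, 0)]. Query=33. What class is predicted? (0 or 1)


Distances from query 33:
Point 34 (class 0): distance = 1
Point 36 (class 0): distance = 3
Point 43 (class 1): distance = 10
K=3 nearest neighbors: classes = [0, 0, 1]
Votes for class 1: 1 / 3
Majority vote => class 0

0


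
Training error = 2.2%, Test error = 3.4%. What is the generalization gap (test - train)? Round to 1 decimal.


Generalization gap = test_error - train_error
= 3.4 - 2.2
= 1.2%
A small gap suggests good generalization.

1.2


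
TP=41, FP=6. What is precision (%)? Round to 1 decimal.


Precision = TP / (TP + FP) * 100
= 41 / (41 + 6)
= 41 / 47
= 0.8723
= 87.2%

87.2


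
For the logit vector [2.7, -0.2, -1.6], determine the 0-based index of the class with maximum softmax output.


Softmax is a monotonic transformation, so it preserves the argmax.
We need to find the index of the maximum logit.
Index 0: 2.7
Index 1: -0.2
Index 2: -1.6
Maximum logit = 2.7 at index 0

0


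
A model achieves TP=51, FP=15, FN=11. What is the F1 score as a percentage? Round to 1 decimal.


Precision = TP / (TP + FP) = 51 / 66 = 0.7727
Recall = TP / (TP + FN) = 51 / 62 = 0.8226
F1 = 2 * P * R / (P + R)
= 2 * 0.7727 * 0.8226 / (0.7727 + 0.8226)
= 1.2713 / 1.5953
= 0.7969
As percentage: 79.7%

79.7


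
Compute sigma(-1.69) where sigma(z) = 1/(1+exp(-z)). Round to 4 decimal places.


sigmoid(z) = 1 / (1 + exp(-z))
exp(-(-1.69)) = exp(1.69) = 5.4195
1 + 5.4195 = 6.4195
1 / 6.4195 = 0.1558

0.1558


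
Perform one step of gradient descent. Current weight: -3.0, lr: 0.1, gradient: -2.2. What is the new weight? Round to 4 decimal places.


w_new = w_old - lr * gradient
= -3.0 - 0.1 * -2.2
= -3.0 - (-0.22)
= -2.7800

-2.7800


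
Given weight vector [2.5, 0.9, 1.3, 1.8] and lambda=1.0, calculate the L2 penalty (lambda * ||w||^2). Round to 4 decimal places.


Squaring each weight:
2.5^2 = 6.25
0.9^2 = 0.81
1.3^2 = 1.69
1.8^2 = 3.24
Sum of squares = 11.99
Penalty = 1.0 * 11.99 = 11.9900

11.9900


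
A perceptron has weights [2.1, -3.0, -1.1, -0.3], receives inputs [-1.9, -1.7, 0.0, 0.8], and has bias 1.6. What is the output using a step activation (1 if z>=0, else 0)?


z = w . x + b
= 2.1*-1.9 + -3.0*-1.7 + -1.1*0.0 + -0.3*0.8 + 1.6
= -3.99 + 5.1 + -0.0 + -0.24 + 1.6
= 0.87 + 1.6
= 2.47
Since z = 2.47 >= 0, output = 1

1


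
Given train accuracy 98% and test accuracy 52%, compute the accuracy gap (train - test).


Gap = train_accuracy - test_accuracy
= 98 - 52
= 46%
This large gap strongly indicates overfitting.

46
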